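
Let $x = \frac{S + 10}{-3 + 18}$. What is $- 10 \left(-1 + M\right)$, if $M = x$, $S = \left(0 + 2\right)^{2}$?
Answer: $\frac{2}{3} \approx 0.66667$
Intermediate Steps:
$S = 4$ ($S = 2^{2} = 4$)
$x = \frac{14}{15}$ ($x = \frac{4 + 10}{-3 + 18} = \frac{14}{15} \approx 0.93333$)
$M = \frac{14}{15} \approx 0.93333$
$- 10 \left(-1 + M\right) = - 10 \left(-1 + \frac{14}{15}\right) = \left(-10\right) \left(- \frac{1}{15}\right) = \frac{2}{3}$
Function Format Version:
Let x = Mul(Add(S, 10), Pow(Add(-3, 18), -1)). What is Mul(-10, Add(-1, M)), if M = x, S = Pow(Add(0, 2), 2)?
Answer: Rational(2, 3) ≈ 0.66667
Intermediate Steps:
S = 4 (S = Pow(2, 2) = 4)
x = Rational(14, 15) (x = Mul(Add(4, 10), Pow(Add(-3, 18), -1)) = Mul(14, Pow(15, -1)) = Mul(14, Rational(1, 15)) = Rational(14, 15) ≈ 0.93333)
M = Rational(14, 15) ≈ 0.93333
Mul(-10, Add(-1, M)) = Mul(-10, Add(-1, Rational(14, 15))) = Mul(-10, Rational(-1, 15)) = Rational(2, 3)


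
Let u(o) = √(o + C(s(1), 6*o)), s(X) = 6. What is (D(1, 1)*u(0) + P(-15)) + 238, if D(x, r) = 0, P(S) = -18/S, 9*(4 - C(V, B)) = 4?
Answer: 1196/5 ≈ 239.20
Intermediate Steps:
C(V, B) = 32/9 (C(V, B) = 4 - ⅑*4 = 4 - 4/9 = 32/9)
u(o) = √(32/9 + o) (u(o) = √(o + 32/9) = √(32/9 + o))
(D(1, 1)*u(0) + P(-15)) + 238 = (0*(√(32 + 9*0)/3) - 18/(-15)) + 238 = (0*(√(32 + 0)/3) - 18*(-1/15)) + 238 = (0*(√32/3) + 6/5) + 238 = (0*((4*√2)/3) + 6/5) + 238 = (0*(4*√2/3) + 6/5) + 238 = (0 + 6/5) + 238 = 6/5 + 238 = 1196/5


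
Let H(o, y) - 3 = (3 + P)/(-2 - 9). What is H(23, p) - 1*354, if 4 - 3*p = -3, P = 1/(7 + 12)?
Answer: -73417/209 ≈ -351.28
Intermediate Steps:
P = 1/19 ≈ 0.052632
p = 7/3 (p = 4/3 - ⅓*(-3) = 4/3 + 1 = 7/3 ≈ 2.3333)
H(o, y) = 569/209 (H(o, y) = 3 + (3 + 1/19)/(-2 - 9) = 3 + (58/19)/(-11) = 3 + (58/19)*(-1/11) = 3 - 58/209 = 569/209)
H(23, p) - 1*354 = 569/209 - 1*354 = 569/209 - 354 = -73417/209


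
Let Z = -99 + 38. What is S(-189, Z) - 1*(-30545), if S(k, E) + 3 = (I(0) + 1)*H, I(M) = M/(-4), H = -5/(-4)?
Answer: 122173/4 ≈ 30543.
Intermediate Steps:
H = 5/4 (H = -5*(-1/4) = 5/4 ≈ 1.2500)
I(M) = -M/4 (I(M) = M*(-1/4) = -M/4)
Z = -61
S(k, E) = -7/4 (S(k, E) = -3 + (-1/4*0 + 1)*(5/4) = -3 + (0 + 1)*(5/4) = -3 + 1*(5/4) = -3 + 5/4 = -7/4)
S(-189, Z) - 1*(-30545) = -7/4 - 1*(-30545) = -7/4 + 30545 = 122173/4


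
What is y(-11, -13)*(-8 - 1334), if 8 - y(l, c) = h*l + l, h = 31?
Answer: -483120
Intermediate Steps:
y(l, c) = 8 - 32*l (y(l, c) = 8 - (31*l + l) = 8 - 32*l)
y(-11, -13)*(-8 - 1334) = (8 - 32*(-11))*(-8 - 1334) = (8 + 352)*(-1342) = 360*(-1342) = -483120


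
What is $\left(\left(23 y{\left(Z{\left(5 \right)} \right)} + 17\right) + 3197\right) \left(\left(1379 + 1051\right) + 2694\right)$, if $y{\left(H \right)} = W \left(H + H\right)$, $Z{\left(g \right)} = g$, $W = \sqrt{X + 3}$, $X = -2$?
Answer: $17647056$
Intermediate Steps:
$W = 1$ ($W = \sqrt{-2 + 3} = \sqrt{1} = 1$)
$y{\left(H \right)} = 2 H$ ($y{\left(H \right)} = 1 \left(H + H\right) = 1 \cdot 2 H = 2 H$)
$\left(\left(23 y{\left(Z{\left(5 \right)} \right)} + 17\right) + 3197\right) \left(\left(1379 + 1051\right) + 2694\right) = \left(\left(23 \cdot 2 \cdot 5 + 17\right) + 3197\right) \left(\left(1379 + 1051\right) + 2694\right) = \left(\left(23 \cdot 10 + 17\right) + 3197\right) \left(2430 + 2694\right) = \left(\left(230 + 17\right) + 3197\right) 5124 = \left(247 + 3197\right) 5124 = 3444 \cdot 5124 = 17647056$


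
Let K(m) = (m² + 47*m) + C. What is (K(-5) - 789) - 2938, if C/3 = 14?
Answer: -3895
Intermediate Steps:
C = 42 (C = 3*14 = 42)
K(m) = 42 + m² + 47*m (K(m) = (m² + 47*m) + 42 = 42 + m² + 47*m)
(K(-5) - 789) - 2938 = ((42 + (-5)² + 47*(-5)) - 789) - 2938 = ((42 + 25 - 235) - 789) - 2938 = (-168 - 789) - 2938 = -957 - 2938 = -3895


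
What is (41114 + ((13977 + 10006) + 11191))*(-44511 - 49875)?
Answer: -7200519168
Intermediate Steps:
(41114 + ((13977 + 10006) + 11191))*(-44511 - 49875) = (41114 + (23983 + 11191))*(-94386) = (41114 + 35174)*(-94386) = 76288*(-94386) = -7200519168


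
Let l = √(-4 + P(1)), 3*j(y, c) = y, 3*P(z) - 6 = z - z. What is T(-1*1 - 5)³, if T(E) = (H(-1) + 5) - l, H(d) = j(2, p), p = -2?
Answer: 3995/27 - 283*I*√2/3 ≈ 147.96 - 133.41*I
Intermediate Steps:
P(z) = 2 (P(z) = 2 + (z - z)/3 = 2 + (⅓)*0 = 2 + 0 = 2)
j(y, c) = y/3
H(d) = ⅔ (H(d) = (⅓)*2 = ⅔)
l = I*√2 (l = √(-4 + 2) = √(-2) = I*√2 ≈ 1.4142*I)
T(E) = 17/3 - I*√2 (T(E) = (⅔ + 5) - I*√2 = 17/3 - I*√2)
T(-1*1 - 5)³ = (17/3 - I*√2)³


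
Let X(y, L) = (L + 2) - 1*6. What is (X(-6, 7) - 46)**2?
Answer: 1849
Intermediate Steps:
X(y, L) = -4 + L (X(y, L) = (2 + L) - 6 = -4 + L)
(X(-6, 7) - 46)**2 = ((-4 + 7) - 46)**2 = (3 - 46)**2 = (-43)**2 = 1849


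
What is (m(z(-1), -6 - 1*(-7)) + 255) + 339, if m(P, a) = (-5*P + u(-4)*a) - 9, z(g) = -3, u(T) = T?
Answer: 596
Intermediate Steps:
m(P, a) = -9 - 5*P - 4*a (m(P, a) = (-5*P - 4*a) - 9 = -9 - 5*P - 4*a)
(m(z(-1), -6 - 1*(-7)) + 255) + 339 = ((-9 - 5*(-3) - 4*(-6 - 1*(-7))) + 255) + 339 = ((-9 + 15 - 4*(-6 + 7)) + 255) + 339 = ((-9 + 15 - 4*1) + 255) + 339 = ((-9 + 15 - 4) + 255) + 339 = (2 + 255) + 339 = 257 + 339 = 596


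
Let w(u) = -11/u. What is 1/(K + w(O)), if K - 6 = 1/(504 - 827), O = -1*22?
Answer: 646/4197 ≈ 0.15392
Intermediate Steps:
O = -22
K = 1937/323 (K = 6 + 1/(504 - 827) = 6 + 1/(-323) = 6 - 1/323 = 1937/323 ≈ 5.9969)
1/(K + w(O)) = 1/(1937/323 - 11/(-22)) = 1/(1937/323 - 11*(-1/22)) = 1/(1937/323 + ½) = 1/(4197/646) = 646/4197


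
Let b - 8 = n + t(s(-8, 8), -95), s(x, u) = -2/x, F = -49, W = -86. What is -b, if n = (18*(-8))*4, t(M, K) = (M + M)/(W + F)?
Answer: 153361/270 ≈ 568.00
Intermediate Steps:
t(M, K) = -2*M/135 (t(M, K) = (M + M)/(-86 - 49) = (2*M)/(-135) = (2*M)*(-1/135) = -2*M/135)
n = -576 (n = -144*4 = -576)
b = -153361/270 (b = 8 + (-576 - (-4)/(135*(-8))) = 8 + (-576 - (-4)*(-1)/(135*8)) = 8 + (-576 - 2/135*¼) = 8 + (-576 - 1/270) = 8 - 155521/270 = -153361/270 ≈ -568.00)
-b = -1*(-153361/270) = 153361/270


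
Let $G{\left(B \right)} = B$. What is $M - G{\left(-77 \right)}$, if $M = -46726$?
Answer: $-46649$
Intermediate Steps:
$M - G{\left(-77 \right)} = -46726 - -77 = -46726 + 77 = -46649$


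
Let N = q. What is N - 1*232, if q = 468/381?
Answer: -29308/127 ≈ -230.77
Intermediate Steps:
q = 156/127 (q = 468*(1/381) = 156/127 ≈ 1.2283)
N = 156/127 ≈ 1.2283
N - 1*232 = 156/127 - 1*232 = 156/127 - 232 = -29308/127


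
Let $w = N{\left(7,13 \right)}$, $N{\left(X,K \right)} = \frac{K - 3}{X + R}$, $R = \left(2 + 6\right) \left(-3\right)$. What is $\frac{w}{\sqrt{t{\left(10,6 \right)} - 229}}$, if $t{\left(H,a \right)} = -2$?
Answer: $\frac{10 i \sqrt{231}}{3927} \approx 0.038703 i$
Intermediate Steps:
$R = -24$ ($R = 8 \left(-3\right) = -24$)
$N{\left(X,K \right)} = \frac{-3 + K}{-24 + X}$ ($N{\left(X,K \right)} = \frac{K - 3}{X - 24} = \frac{-3 + K}{-24 + X}$)
$w = - \frac{10}{17}$ ($w = \frac{-3 + 13}{-24 + 7} = \frac{1}{-17} \cdot 10 = \left(- \frac{1}{17}\right) 10 = - \frac{10}{17} \approx -0.58823$)
$\frac{w}{\sqrt{t{\left(10,6 \right)} - 229}} = \frac{1}{\sqrt{-2 - 229}} \left(- \frac{10}{17}\right) = \frac{1}{\sqrt{-231}} \left(- \frac{10}{17}\right) = \frac{1}{i \sqrt{231}} \left(- \frac{10}{17}\right) = - \frac{i \sqrt{231}}{231} \left(- \frac{10}{17}\right) = \frac{10 i \sqrt{231}}{3927}$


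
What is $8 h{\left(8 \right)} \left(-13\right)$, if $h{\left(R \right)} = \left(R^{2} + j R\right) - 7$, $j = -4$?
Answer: $-2600$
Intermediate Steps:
$h{\left(R \right)} = -7 + R^{2} - 4 R$ ($h{\left(R \right)} = \left(R^{2} - 4 R\right) - 7 = -7 + R^{2} - 4 R$)
$8 h{\left(8 \right)} \left(-13\right) = 8 \left(-7 + 8^{2} - 32\right) \left(-13\right) = 8 \left(-7 + 64 - 32\right) \left(-13\right) = 8 \cdot 25 \left(-13\right) = 200 \left(-13\right) = -2600$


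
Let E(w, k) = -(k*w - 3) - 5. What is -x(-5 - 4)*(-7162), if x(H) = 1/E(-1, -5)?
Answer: -7162/7 ≈ -1023.1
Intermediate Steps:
E(w, k) = -2 - k*w (E(w, k) = -(-3 + k*w) - 5 = (3 - k*w) - 5 = -2 - k*w)
x(H) = -⅐ (x(H) = 1/(-2 - 1*(-5)*(-1)) = 1/(-2 - 5) = 1/(-7) = -⅐)
-x(-5 - 4)*(-7162) = -(-1)*(-7162)/7 = -1*7162/7 = -7162/7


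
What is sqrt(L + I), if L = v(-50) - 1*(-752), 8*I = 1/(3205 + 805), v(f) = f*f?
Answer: sqrt(209169942805)/8020 ≈ 57.026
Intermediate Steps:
v(f) = f**2
I = 1/32080 (I = 1/(8*(3205 + 805)) = (1/8)/4010 = (1/8)*(1/4010) = 1/32080 ≈ 3.1172e-5)
L = 3252 (L = (-50)**2 - 1*(-752) = 2500 + 752 = 3252)
sqrt(L + I) = sqrt(3252 + 1/32080) = sqrt(104324161/32080) = sqrt(209169942805)/8020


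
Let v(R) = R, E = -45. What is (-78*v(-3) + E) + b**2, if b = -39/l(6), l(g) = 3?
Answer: 358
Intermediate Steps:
b = -13 (b = -39/3 = -39*1/3 = -13)
(-78*v(-3) + E) + b**2 = (-78*(-3) - 45) + (-13)**2 = (234 - 45) + 169 = 189 + 169 = 358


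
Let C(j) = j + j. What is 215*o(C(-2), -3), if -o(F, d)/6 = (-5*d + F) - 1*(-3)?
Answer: -18060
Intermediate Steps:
C(j) = 2*j
o(F, d) = -18 - 6*F + 30*d (o(F, d) = -6*((-5*d + F) - 1*(-3)) = -6*((F - 5*d) + 3) = -6*(3 + F - 5*d) = -18 - 6*F + 30*d)
215*o(C(-2), -3) = 215*(-18 - 12*(-2) + 30*(-3)) = 215*(-18 - 6*(-4) - 90) = 215*(-18 + 24 - 90) = 215*(-84) = -18060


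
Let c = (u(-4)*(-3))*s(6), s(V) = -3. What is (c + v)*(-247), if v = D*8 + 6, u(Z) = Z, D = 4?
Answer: -494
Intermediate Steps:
v = 38 (v = 4*8 + 6 = 32 + 6 = 38)
c = -36 (c = -4*(-3)*(-3) = 12*(-3) = -36)
(c + v)*(-247) = (-36 + 38)*(-247) = 2*(-247) = -494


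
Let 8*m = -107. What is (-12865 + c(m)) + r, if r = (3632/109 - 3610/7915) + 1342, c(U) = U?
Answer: -15879169113/1380376 ≈ -11504.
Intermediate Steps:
m = -107/8 (m = (1/8)*(-107) = -107/8 ≈ -13.375)
r = 237228832/172547 (r = (3632*(1/109) - 3610*1/7915) + 1342 = (3632/109 - 722/1583) + 1342 = 5670758/172547 + 1342 = 237228832/172547 ≈ 1374.9)
(-12865 + c(m)) + r = (-12865 - 107/8) + 237228832/172547 = -103027/8 + 237228832/172547 = -15879169113/1380376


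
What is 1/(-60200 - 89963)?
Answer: -1/150163 ≈ -6.6594e-6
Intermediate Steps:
1/(-60200 - 89963) = 1/(-150163) = -1/150163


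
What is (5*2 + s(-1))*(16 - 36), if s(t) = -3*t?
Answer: -260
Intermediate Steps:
(5*2 + s(-1))*(16 - 36) = (5*2 - 3*(-1))*(16 - 36) = (10 + 3)*(-20) = 13*(-20) = -260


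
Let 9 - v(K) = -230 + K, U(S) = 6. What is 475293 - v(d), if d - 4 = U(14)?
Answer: 475064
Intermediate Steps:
d = 10 (d = 4 + 6 = 10)
v(K) = 239 - K (v(K) = 9 - (-230 + K) = 9 + (230 - K) = 239 - K)
475293 - v(d) = 475293 - (239 - 1*10) = 475293 - (239 - 10) = 475293 - 1*229 = 475293 - 229 = 475064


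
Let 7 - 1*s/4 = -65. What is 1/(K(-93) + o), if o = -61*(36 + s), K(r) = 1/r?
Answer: -93/1838053 ≈ -5.0597e-5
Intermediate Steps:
s = 288 (s = 28 - 4*(-65) = 28 + 260 = 288)
o = -19764 (o = -61*(36 + 288) = -61*324 = -19764)
1/(K(-93) + o) = 1/(1/(-93) - 19764) = 1/(-1/93 - 19764) = 1/(-1838053/93) = -93/1838053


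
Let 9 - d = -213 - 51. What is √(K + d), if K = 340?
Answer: √613 ≈ 24.759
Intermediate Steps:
d = 273 (d = 9 - (-213 - 51) = 9 - 1*(-264) = 9 + 264 = 273)
√(K + d) = √(340 + 273) = √613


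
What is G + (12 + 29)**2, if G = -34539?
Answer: -32858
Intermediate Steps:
G + (12 + 29)**2 = -34539 + (12 + 29)**2 = -34539 + 41**2 = -34539 + 1681 = -32858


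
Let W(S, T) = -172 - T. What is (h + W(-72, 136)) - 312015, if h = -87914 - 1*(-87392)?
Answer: -312845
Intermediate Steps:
h = -522 (h = -87914 + 87392 = -522)
(h + W(-72, 136)) - 312015 = (-522 + (-172 - 1*136)) - 312015 = (-522 + (-172 - 136)) - 312015 = (-522 - 308) - 312015 = -830 - 312015 = -312845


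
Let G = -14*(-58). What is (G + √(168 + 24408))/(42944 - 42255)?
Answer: 812/689 + 64*√6/689 ≈ 1.4060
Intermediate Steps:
G = 812
(G + √(168 + 24408))/(42944 - 42255) = (812 + √(168 + 24408))/(42944 - 42255) = (812 + √24576)/689 = (812 + 64*√6)*(1/689) = 812/689 + 64*√6/689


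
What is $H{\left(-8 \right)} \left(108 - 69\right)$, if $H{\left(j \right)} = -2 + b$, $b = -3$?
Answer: $-195$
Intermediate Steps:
$H{\left(j \right)} = -5$ ($H{\left(j \right)} = -2 - 3 = -5$)
$H{\left(-8 \right)} \left(108 - 69\right) = - 5 \left(108 - 69\right) = \left(-5\right) 39 = -195$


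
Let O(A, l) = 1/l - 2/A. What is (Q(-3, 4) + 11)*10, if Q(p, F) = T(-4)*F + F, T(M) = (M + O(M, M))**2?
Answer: 1425/2 ≈ 712.50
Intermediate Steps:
O(A, l) = 1/l - 2/A
T(M) = (M - 1/M)**2 (T(M) = (M + (1/M - 2/M))**2 = (M - 1/M)**2)
Q(p, F) = 241*F/16 (Q(p, F) = ((-1 + (-4)**2)**2/(-4)**2)*F + F = ((-1 + 16)**2/16)*F + F = ((1/16)*15**2)*F + F = ((1/16)*225)*F + F = 225*F/16 + F = 241*F/16)
(Q(-3, 4) + 11)*10 = ((241/16)*4 + 11)*10 = (241/4 + 11)*10 = (285/4)*10 = 1425/2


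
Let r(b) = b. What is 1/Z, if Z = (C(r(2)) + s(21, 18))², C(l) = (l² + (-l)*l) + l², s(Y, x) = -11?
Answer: 1/49 ≈ 0.020408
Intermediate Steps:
C(l) = l² (C(l) = (l² - l²) + l² = 0 + l² = l²)
Z = 49 (Z = (2² - 11)² = (4 - 11)² = (-7)² = 49)
1/Z = 1/49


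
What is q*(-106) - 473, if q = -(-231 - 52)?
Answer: -30471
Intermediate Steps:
q = 283 (q = -1*(-283) = 283)
q*(-106) - 473 = 283*(-106) - 473 = -29998 - 473 = -30471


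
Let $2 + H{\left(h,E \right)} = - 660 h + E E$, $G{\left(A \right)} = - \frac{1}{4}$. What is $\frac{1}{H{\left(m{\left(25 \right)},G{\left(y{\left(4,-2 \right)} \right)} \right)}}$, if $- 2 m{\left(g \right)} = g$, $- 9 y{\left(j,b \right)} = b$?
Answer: $\frac{16}{131969} \approx 0.00012124$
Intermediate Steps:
$y{\left(j,b \right)} = - \frac{b}{9}$
$G{\left(A \right)} = - \frac{1}{4}$ ($G{\left(A \right)} = \left(-1\right) \frac{1}{4} = - \frac{1}{4}$)
$m{\left(g \right)} = - \frac{g}{2}$
$H{\left(h,E \right)} = -2 + E^{2} - 660 h$ ($H{\left(h,E \right)} = -2 + \left(- 660 h + E E\right) = -2 + \left(- 660 h + E^{2}\right) = -2 + \left(E^{2} - 660 h\right) = -2 + E^{2} - 660 h$)
$\frac{1}{H{\left(m{\left(25 \right)},G{\left(y{\left(4,-2 \right)} \right)} \right)}} = \frac{1}{-2 + \left(- \frac{1}{4}\right)^{2} - 660 \left(\left(- \frac{1}{2}\right) 25\right)} = \frac{1}{-2 + \frac{1}{16} - -8250} = \frac{1}{-2 + \frac{1}{16} + 8250} = \frac{1}{\frac{131969}{16}} = \frac{16}{131969}$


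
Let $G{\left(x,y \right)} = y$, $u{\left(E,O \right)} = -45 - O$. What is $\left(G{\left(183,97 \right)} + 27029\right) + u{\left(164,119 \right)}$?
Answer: $26962$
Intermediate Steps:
$\left(G{\left(183,97 \right)} + 27029\right) + u{\left(164,119 \right)} = \left(97 + 27029\right) - 164 = 27126 - 164 = 26962$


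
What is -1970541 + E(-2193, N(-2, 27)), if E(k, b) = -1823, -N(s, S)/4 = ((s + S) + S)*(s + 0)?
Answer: -1972364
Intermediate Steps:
N(s, S) = -4*s*(s + 2*S) (N(s, S) = -4*((s + S) + S)*(s + 0) = -4*((S + s) + S)*s = -4*(s + 2*S)*s = -4*s*(s + 2*S))
-1970541 + E(-2193, N(-2, 27)) = -1970541 - 1823 = -1972364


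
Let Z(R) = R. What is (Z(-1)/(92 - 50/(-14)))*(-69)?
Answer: 161/223 ≈ 0.72197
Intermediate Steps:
(Z(-1)/(92 - 50/(-14)))*(-69) = -1/(92 - 50/(-14))*(-69) = -1/(92 - 50*(-1/14))*(-69) = -1/(92 + 25/7)*(-69) = -1/669/7*(-69) = -1*7/669*(-69) = -7/669*(-69) = 161/223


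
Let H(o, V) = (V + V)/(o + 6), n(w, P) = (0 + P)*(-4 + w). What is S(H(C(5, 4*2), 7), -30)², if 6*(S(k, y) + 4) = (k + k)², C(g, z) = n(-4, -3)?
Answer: 6770404/455625 ≈ 14.860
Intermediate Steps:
n(w, P) = P*(-4 + w)
C(g, z) = 24 (C(g, z) = -3*(-4 - 4) = -3*(-8) = 24)
H(o, V) = 2*V/(6 + o) (H(o, V) = (2*V)/(6 + o) = 2*V/(6 + o))
S(k, y) = -4 + 2*k²/3 (S(k, y) = -4 + (k + k)²/6 = -4 + (2*k)²/6 = -4 + (4*k²)/6 = -4 + 2*k²/3)
S(H(C(5, 4*2), 7), -30)² = (-4 + 2*(2*7/(6 + 24))²/3)² = (-4 + 2*(2*7/30)²/3)² = (-4 + 2*(2*7*(1/30))²/3)² = (-4 + 2*(7/15)²/3)² = (-4 + (⅔)*(49/225))² = (-4 + 98/675)² = (-2602/675)² = 6770404/455625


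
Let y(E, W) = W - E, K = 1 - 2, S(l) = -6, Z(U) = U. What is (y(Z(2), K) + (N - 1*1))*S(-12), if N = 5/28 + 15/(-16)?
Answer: 1599/56 ≈ 28.554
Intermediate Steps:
N = -85/112 (N = 5*(1/28) + 15*(-1/16) = 5/28 - 15/16 = -85/112 ≈ -0.75893)
K = -1
(y(Z(2), K) + (N - 1*1))*S(-12) = ((-1 - 1*2) + (-85/112 - 1*1))*(-6) = ((-1 - 2) + (-85/112 - 1))*(-6) = (-3 - 197/112)*(-6) = -533/112*(-6) = 1599/56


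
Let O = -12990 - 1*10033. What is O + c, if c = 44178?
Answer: 21155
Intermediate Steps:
O = -23023 (O = -12990 - 10033 = -23023)
O + c = -23023 + 44178 = 21155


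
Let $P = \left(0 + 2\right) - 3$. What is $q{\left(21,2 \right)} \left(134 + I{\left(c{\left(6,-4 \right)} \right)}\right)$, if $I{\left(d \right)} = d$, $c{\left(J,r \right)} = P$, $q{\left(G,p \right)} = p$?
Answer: $266$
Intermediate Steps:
$P = -1$ ($P = 2 - 3 = -1$)
$c{\left(J,r \right)} = -1$
$q{\left(21,2 \right)} \left(134 + I{\left(c{\left(6,-4 \right)} \right)}\right) = 2 \left(134 - 1\right) = 2 \cdot 133 = 266$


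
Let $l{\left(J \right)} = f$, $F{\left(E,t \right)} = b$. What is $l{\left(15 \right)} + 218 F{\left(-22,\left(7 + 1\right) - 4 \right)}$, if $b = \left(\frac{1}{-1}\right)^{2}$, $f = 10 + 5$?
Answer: $233$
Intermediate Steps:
$f = 15$
$b = 1$ ($b = \left(-1\right)^{2} = 1$)
$F{\left(E,t \right)} = 1$
$l{\left(J \right)} = 15$
$l{\left(15 \right)} + 218 F{\left(-22,\left(7 + 1\right) - 4 \right)} = 15 + 218 \cdot 1 = 15 + 218 = 233$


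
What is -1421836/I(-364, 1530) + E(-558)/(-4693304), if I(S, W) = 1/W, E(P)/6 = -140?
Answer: -182318859585705/83809 ≈ -2.1754e+9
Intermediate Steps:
E(P) = -840 (E(P) = 6*(-140) = -840)
-1421836/I(-364, 1530) + E(-558)/(-4693304) = -1421836/(1/1530) - 840/(-4693304) = -1421836/1/1530 - 840*(-1/4693304) = -1421836*1530 + 15/83809 = -2175409080 + 15/83809 = -182318859585705/83809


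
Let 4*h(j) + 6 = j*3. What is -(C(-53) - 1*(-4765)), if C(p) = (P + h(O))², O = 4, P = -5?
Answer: -19109/4 ≈ -4777.3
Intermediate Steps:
h(j) = -3/2 + 3*j/4 (h(j) = -3/2 + (j*3)/4 = -3/2 + (3*j)/4 = -3/2 + 3*j/4)
C(p) = 49/4 (C(p) = (-5 + (-3/2 + (¾)*4))² = (-5 + (-3/2 + 3))² = (-5 + 3/2)² = (-7/2)² = 49/4)
-(C(-53) - 1*(-4765)) = -(49/4 - 1*(-4765)) = -(49/4 + 4765) = -1*19109/4 = -19109/4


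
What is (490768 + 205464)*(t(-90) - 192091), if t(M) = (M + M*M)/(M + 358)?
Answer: -8959179169924/67 ≈ -1.3372e+11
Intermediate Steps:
t(M) = (M + M²)/(358 + M)
(490768 + 205464)*(t(-90) - 192091) = (490768 + 205464)*(-90*(1 - 90)/(358 - 90) - 192091) = 696232*(-90*(-89)/268 - 192091) = 696232*(-90*1/268*(-89) - 192091) = 696232*(4005/134 - 192091) = 696232*(-25736189/134) = -8959179169924/67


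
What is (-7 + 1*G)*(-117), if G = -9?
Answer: 1872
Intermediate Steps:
(-7 + 1*G)*(-117) = (-7 + 1*(-9))*(-117) = (-7 - 9)*(-117) = -16*(-117) = 1872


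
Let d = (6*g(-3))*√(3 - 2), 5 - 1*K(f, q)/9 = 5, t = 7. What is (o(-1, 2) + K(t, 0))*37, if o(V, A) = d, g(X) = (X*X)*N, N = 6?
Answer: 11988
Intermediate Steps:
K(f, q) = 0 (K(f, q) = 45 - 9*5 = 45 - 45 = 0)
g(X) = 6*X² (g(X) = (X*X)*6 = X²*6 = 6*X²)
d = 324 (d = (6*(6*(-3)²))*√(3 - 2) = (6*(6*9))*√1 = (6*54)*1 = 324*1 = 324)
o(V, A) = 324
(o(-1, 2) + K(t, 0))*37 = (324 + 0)*37 = 324*37 = 11988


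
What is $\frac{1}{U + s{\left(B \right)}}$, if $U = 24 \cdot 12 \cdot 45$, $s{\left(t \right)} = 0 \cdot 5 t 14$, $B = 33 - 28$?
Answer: $\frac{1}{12960} \approx 7.7161 \cdot 10^{-5}$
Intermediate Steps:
$B = 5$ ($B = 33 - 28 = 5$)
$s{\left(t \right)} = 0$ ($s{\left(t \right)} = 0 t 14 = 0 \cdot 14 = 0$)
$U = 12960$ ($U = 288 \cdot 45 = 12960$)
$\frac{1}{U + s{\left(B \right)}} = \frac{1}{12960 + 0} = \frac{1}{12960}$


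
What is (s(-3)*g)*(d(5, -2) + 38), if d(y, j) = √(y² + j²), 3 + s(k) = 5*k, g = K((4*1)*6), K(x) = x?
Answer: -16416 - 432*√29 ≈ -18742.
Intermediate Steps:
g = 24 (g = (4*1)*6 = 4*6 = 24)
s(k) = -3 + 5*k
d(y, j) = √(j² + y²)
(s(-3)*g)*(d(5, -2) + 38) = ((-3 + 5*(-3))*24)*(√((-2)² + 5²) + 38) = ((-3 - 15)*24)*(√(4 + 25) + 38) = (-18*24)*(√29 + 38) = -432*(38 + √29) = -16416 - 432*√29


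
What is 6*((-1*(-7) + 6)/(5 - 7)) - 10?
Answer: -49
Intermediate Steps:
6*((-1*(-7) + 6)/(5 - 7)) - 10 = 6*((7 + 6)/(-2)) - 10 = 6*(13*(-1/2)) - 10 = 6*(-13/2) - 10 = -39 - 10 = -49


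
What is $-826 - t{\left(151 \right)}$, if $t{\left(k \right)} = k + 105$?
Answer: $-1082$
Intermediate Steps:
$t{\left(k \right)} = 105 + k$
$-826 - t{\left(151 \right)} = -826 - \left(105 + 151\right) = -826 - 256 = -1082$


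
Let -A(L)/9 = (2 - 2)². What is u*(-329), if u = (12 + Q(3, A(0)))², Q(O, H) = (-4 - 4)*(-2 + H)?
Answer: -257936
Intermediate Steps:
A(L) = 0 (A(L) = -9*(2 - 2)² = -9*0² = -9*0 = 0)
Q(O, H) = 16 - 8*H (Q(O, H) = -8*(-2 + H) = 16 - 8*H)
u = 784 (u = (12 + (16 - 8*0))² = (12 + (16 + 0))² = (12 + 16)² = 28² = 784)
u*(-329) = 784*(-329) = -257936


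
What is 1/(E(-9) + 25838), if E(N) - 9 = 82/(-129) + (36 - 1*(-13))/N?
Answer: 387/10000436 ≈ 3.8698e-5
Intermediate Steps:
E(N) = 1079/129 + 49/N (E(N) = 9 + (82/(-129) + (36 - 1*(-13))/N) = 9 + (82*(-1/129) + (36 + 13)/N) = 9 + (-82/129 + 49/N) = 1079/129 + 49/N)
1/(E(-9) + 25838) = 1/((1079/129 + 49/(-9)) + 25838) = 1/((1079/129 + 49*(-1/9)) + 25838) = 1/((1079/129 - 49/9) + 25838) = 1/(1130/387 + 25838) = 1/(10000436/387) = 387/10000436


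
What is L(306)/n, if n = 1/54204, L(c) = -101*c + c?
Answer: -1658642400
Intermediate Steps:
L(c) = -100*c
n = 1/54204 ≈ 1.8449e-5
L(306)/n = (-100*306)/(1/54204) = -30600*54204 = -1658642400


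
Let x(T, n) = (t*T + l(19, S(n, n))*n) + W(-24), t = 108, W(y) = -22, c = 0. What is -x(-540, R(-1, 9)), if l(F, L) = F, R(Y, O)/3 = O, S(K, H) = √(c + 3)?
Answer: 57829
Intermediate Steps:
S(K, H) = √3 (S(K, H) = √(0 + 3) = √3)
R(Y, O) = 3*O
x(T, n) = -22 + 19*n + 108*T (x(T, n) = (108*T + 19*n) - 22 = (19*n + 108*T) - 22 = -22 + 19*n + 108*T)
-x(-540, R(-1, 9)) = -(-22 + 19*(3*9) + 108*(-540)) = -(-22 + 19*27 - 58320) = -(-22 + 513 - 58320) = -1*(-57829) = 57829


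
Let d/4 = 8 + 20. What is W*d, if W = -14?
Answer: -1568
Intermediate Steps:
d = 112 (d = 4*(8 + 20) = 4*28 = 112)
W*d = -14*112 = -1568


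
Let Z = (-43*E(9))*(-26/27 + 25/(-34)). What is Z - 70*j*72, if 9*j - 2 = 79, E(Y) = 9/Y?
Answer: -41573443/918 ≈ -45287.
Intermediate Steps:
j = 9 (j = 2/9 + (⅑)*79 = 2/9 + 79/9 = 9)
Z = 67037/918 (Z = (-387/9)*(-26/27 + 25/(-34)) = (-387/9)*(-26*1/27 + 25*(-1/34)) = (-43*1)*(-26/27 - 25/34) = -43*(-1559/918) = 67037/918 ≈ 73.025)
Z - 70*j*72 = 67037/918 - 70*9*72 = 67037/918 - 630*72 = 67037/918 - 45360 = -41573443/918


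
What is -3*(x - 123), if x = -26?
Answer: 447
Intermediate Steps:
-3*(x - 123) = -3*(-26 - 123) = -3*(-149) = 447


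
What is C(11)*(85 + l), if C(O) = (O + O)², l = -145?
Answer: -29040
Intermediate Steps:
C(O) = 4*O² (C(O) = (2*O)² = 4*O²)
C(11)*(85 + l) = (4*11²)*(85 - 145) = (4*121)*(-60) = 484*(-60) = -29040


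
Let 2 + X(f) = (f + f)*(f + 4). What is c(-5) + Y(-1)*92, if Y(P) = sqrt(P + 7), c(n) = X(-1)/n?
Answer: 8/5 + 92*sqrt(6) ≈ 226.95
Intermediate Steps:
X(f) = -2 + 2*f*(4 + f) (X(f) = -2 + (f + f)*(f + 4) = -2 + (2*f)*(4 + f) = -2 + 2*f*(4 + f))
c(n) = -8/n (c(n) = (-2 + 2*(-1)**2 + 8*(-1))/n = (-2 + 2*1 - 8)/n = (-2 + 2 - 8)/n = -8/n)
Y(P) = sqrt(7 + P)
c(-5) + Y(-1)*92 = -8/(-5) + sqrt(7 - 1)*92 = -8*(-1/5) + sqrt(6)*92 = 8/5 + 92*sqrt(6)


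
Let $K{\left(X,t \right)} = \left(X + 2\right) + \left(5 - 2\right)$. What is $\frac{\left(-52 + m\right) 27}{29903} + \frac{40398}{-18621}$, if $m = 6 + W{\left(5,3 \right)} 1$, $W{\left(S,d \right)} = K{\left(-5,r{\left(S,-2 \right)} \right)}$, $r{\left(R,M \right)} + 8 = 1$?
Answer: $- \frac{410382892}{185607921} \approx -2.211$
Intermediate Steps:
$r{\left(R,M \right)} = -7$ ($r{\left(R,M \right)} = -8 + 1 = -7$)
$K{\left(X,t \right)} = 5 + X$ ($K{\left(X,t \right)} = \left(2 + X\right) + \left(5 - 2\right) = \left(2 + X\right) + 3 = 5 + X$)
$W{\left(S,d \right)} = 0$ ($W{\left(S,d \right)} = 5 - 5 = 0$)
$m = 6$ ($m = 6 + 0 \cdot 1 = 6 + 0 = 6$)
$\frac{\left(-52 + m\right) 27}{29903} + \frac{40398}{-18621} = \frac{\left(-52 + 6\right) 27}{29903} + \frac{40398}{-18621} = \left(-46\right) 27 \cdot \frac{1}{29903} + 40398 \left(- \frac{1}{18621}\right) = \left(-1242\right) \frac{1}{29903} - \frac{13466}{6207} = - \frac{1242}{29903} - \frac{13466}{6207} = - \frac{410382892}{185607921}$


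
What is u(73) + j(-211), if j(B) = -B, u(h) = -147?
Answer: 64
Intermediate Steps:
u(73) + j(-211) = -147 - 1*(-211) = -147 + 211 = 64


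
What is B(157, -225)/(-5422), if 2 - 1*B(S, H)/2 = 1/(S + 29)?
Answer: -371/504246 ≈ -0.00073575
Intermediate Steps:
B(S, H) = 4 - 2/(29 + S) (B(S, H) = 4 - 2/(S + 29) = 4 - 2/(29 + S))
B(157, -225)/(-5422) = (2*(57 + 2*157)/(29 + 157))/(-5422) = (2*(57 + 314)/186)*(-1/5422) = (2*(1/186)*371)*(-1/5422) = (371/93)*(-1/5422) = -371/504246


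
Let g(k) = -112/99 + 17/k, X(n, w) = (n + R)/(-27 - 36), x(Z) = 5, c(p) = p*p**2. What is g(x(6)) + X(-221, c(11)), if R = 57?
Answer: 5627/1155 ≈ 4.8719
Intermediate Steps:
c(p) = p**3
X(n, w) = -19/21 - n/63 (X(n, w) = (n + 57)/(-27 - 36) = (57 + n)/(-63) = (57 + n)*(-1/63) = -19/21 - n/63)
g(k) = -112/99 + 17/k (g(k) = -112*1/99 + 17/k = -112/99 + 17/k)
g(x(6)) + X(-221, c(11)) = (-112/99 + 17/5) + (-19/21 - 1/63*(-221)) = (-112/99 + 17*(1/5)) + (-19/21 + 221/63) = (-112/99 + 17/5) + 164/63 = 1123/495 + 164/63 = 5627/1155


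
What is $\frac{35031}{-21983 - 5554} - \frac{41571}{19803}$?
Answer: $- \frac{204273280}{60590579} \approx -3.3714$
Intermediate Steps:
$\frac{35031}{-21983 - 5554} - \frac{41571}{19803} = \frac{35031}{-27537} - \frac{13857}{6601} = 35031 \left(- \frac{1}{27537}\right) - \frac{13857}{6601} = - \frac{11677}{9179} - \frac{13857}{6601} = - \frac{204273280}{60590579}$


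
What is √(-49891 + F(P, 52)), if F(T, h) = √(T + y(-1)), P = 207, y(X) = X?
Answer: √(-49891 + √206) ≈ 223.33*I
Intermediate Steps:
F(T, h) = √(-1 + T) (F(T, h) = √(T - 1) = √(-1 + T))
√(-49891 + F(P, 52)) = √(-49891 + √(-1 + 207)) = √(-49891 + √206)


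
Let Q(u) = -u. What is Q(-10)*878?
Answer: 8780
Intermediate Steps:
Q(-10)*878 = -1*(-10)*878 = 10*878 = 8780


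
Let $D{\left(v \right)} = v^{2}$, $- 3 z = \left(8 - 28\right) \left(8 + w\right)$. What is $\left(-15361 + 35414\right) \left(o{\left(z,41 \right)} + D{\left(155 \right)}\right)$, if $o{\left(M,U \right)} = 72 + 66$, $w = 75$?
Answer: $484540639$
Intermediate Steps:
$z = \frac{1660}{3}$ ($z = - \frac{\left(8 - 28\right) \left(8 + 75\right)}{3} = - \frac{\left(-20\right) 83}{3} = \left(- \frac{1}{3}\right) \left(-1660\right) = \frac{1660}{3} \approx 553.33$)
$o{\left(M,U \right)} = 138$
$\left(-15361 + 35414\right) \left(o{\left(z,41 \right)} + D{\left(155 \right)}\right) = \left(-15361 + 35414\right) \left(138 + 155^{2}\right) = 20053 \left(138 + 24025\right) = 20053 \cdot 24163 = 484540639$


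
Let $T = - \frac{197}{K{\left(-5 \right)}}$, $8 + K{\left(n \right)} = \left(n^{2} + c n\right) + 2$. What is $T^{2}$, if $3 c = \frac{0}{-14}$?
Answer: $\frac{38809}{361} \approx 107.5$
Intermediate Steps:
$c = 0$ ($c = \frac{0 \frac{1}{-14}}{3} = \frac{0 \left(- \frac{1}{14}\right)}{3} = \frac{1}{3} \cdot 0 = 0$)
$K{\left(n \right)} = -6 + n^{2}$ ($K{\left(n \right)} = -8 + \left(\left(n^{2} + 0 n\right) + 2\right) = -8 + \left(\left(n^{2} + 0\right) + 2\right) = -8 + \left(n^{2} + 2\right) = -8 + \left(2 + n^{2}\right) = -6 + n^{2}$)
$T = - \frac{197}{19}$ ($T = - \frac{197}{-6 + \left(-5\right)^{2}} = - \frac{197}{-6 + 25} = - \frac{197}{19} \approx -10.368$)
$T^{2} = \left(- \frac{197}{19}\right)^{2} = \frac{38809}{361}$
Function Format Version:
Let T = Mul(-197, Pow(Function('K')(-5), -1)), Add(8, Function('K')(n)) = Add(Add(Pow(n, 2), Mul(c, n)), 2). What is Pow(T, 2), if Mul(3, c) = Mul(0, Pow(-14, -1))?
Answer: Rational(38809, 361) ≈ 107.50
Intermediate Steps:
c = 0 (c = Mul(Rational(1, 3), Mul(0, Pow(-14, -1))) = Mul(Rational(1, 3), Mul(0, Rational(-1, 14))) = Mul(Rational(1, 3), 0) = 0)
Function('K')(n) = Add(-6, Pow(n, 2)) (Function('K')(n) = Add(-8, Add(Add(Pow(n, 2), Mul(0, n)), 2)) = Add(-8, Add(Add(Pow(n, 2), 0), 2)) = Add(-8, Add(Pow(n, 2), 2)) = Add(-8, Add(2, Pow(n, 2))) = Add(-6, Pow(n, 2)))
T = Rational(-197, 19) (T = Mul(-197, Pow(Add(-6, Pow(-5, 2)), -1)) = Mul(-197, Pow(Add(-6, 25), -1)) = Mul(-197, Pow(19, -1)) = Mul(-197, Rational(1, 19)) = Rational(-197, 19) ≈ -10.368)
Pow(T, 2) = Pow(Rational(-197, 19), 2) = Rational(38809, 361)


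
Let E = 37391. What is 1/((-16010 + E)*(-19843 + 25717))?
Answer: 1/125591994 ≈ 7.9623e-9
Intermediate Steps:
1/((-16010 + E)*(-19843 + 25717)) = 1/((-16010 + 37391)*(-19843 + 25717)) = 1/(21381*5874) = 1/125591994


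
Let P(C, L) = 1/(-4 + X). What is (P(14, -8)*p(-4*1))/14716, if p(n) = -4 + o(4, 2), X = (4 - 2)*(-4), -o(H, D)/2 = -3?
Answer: -1/88296 ≈ -1.1326e-5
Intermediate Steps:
o(H, D) = 6 (o(H, D) = -2*(-3) = 6)
X = -8 (X = 2*(-4) = -8)
P(C, L) = -1/12 (P(C, L) = 1/(-4 - 8) = 1/(-12) = -1/12)
p(n) = 2 (p(n) = -4 + 6 = 2)
(P(14, -8)*p(-4*1))/14716 = -1/12*2/14716 = -⅙*1/14716 = -1/88296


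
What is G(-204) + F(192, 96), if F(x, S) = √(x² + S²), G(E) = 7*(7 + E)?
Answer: -1379 + 96*√5 ≈ -1164.3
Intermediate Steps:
G(E) = 49 + 7*E
F(x, S) = √(S² + x²)
G(-204) + F(192, 96) = (49 + 7*(-204)) + √(96² + 192²) = (49 - 1428) + √(9216 + 36864) = -1379 + √46080 = -1379 + 96*√5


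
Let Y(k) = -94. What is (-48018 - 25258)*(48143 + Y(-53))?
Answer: -3520838524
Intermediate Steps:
(-48018 - 25258)*(48143 + Y(-53)) = (-48018 - 25258)*(48143 - 94) = -73276*48049 = -3520838524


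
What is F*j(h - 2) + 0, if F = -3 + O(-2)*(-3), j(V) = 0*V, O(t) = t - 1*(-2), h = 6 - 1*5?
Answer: 0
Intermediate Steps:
h = 1 (h = 6 - 5 = 1)
O(t) = 2 + t (O(t) = t + 2 = 2 + t)
j(V) = 0
F = -3 (F = -3 + (2 - 2)*(-3) = -3 + 0*(-3) = -3 + 0 = -3)
F*j(h - 2) + 0 = -3*0 + 0 = 0 + 0 = 0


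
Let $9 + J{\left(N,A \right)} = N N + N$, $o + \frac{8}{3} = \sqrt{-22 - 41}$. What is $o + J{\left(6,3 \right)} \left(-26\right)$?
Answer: $- \frac{2582}{3} + 3 i \sqrt{7} \approx -860.67 + 7.9373 i$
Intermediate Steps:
$o = - \frac{8}{3} + 3 i \sqrt{7}$ ($o = - \frac{8}{3} + \sqrt{-22 - 41} = - \frac{8}{3} + \sqrt{-63} = - \frac{8}{3} + 3 i \sqrt{7} \approx -2.6667 + 7.9373 i$)
$J{\left(N,A \right)} = -9 + N + N^{2}$ ($J{\left(N,A \right)} = -9 + \left(N N + N\right) = -9 + \left(N^{2} + N\right) = -9 + \left(N + N^{2}\right) = -9 + N + N^{2}$)
$o + J{\left(6,3 \right)} \left(-26\right) = \left(- \frac{8}{3} + 3 i \sqrt{7}\right) + \left(-9 + 6 + 6^{2}\right) \left(-26\right) = \left(- \frac{8}{3} + 3 i \sqrt{7}\right) + \left(-9 + 6 + 36\right) \left(-26\right) = \left(- \frac{8}{3} + 3 i \sqrt{7}\right) + 33 \left(-26\right) = \left(- \frac{8}{3} + 3 i \sqrt{7}\right) - 858 = - \frac{2582}{3} + 3 i \sqrt{7}$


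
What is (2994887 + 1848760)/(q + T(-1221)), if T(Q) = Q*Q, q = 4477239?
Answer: 538183/663120 ≈ 0.81159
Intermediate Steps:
T(Q) = Q**2
(2994887 + 1848760)/(q + T(-1221)) = (2994887 + 1848760)/(4477239 + (-1221)**2) = 4843647/(4477239 + 1490841) = 4843647/5968080 = 4843647*(1/5968080) = 538183/663120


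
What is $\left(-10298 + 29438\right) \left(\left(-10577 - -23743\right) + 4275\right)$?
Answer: $333820740$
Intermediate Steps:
$\left(-10298 + 29438\right) \left(\left(-10577 - -23743\right) + 4275\right) = 19140 \left(\left(-10577 + 23743\right) + 4275\right) = 19140 \left(13166 + 4275\right) = 19140 \cdot 17441 = 333820740$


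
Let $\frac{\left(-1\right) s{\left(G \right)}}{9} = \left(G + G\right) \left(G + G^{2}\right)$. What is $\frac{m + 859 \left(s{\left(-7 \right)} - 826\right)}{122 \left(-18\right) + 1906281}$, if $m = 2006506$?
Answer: $\frac{129840}{42313} \approx 3.0686$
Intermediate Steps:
$s{\left(G \right)} = - 18 G \left(G + G^{2}\right)$ ($s{\left(G \right)} = - 9 \left(G + G\right) \left(G + G^{2}\right) = - 9 \cdot 2 G \left(G + G^{2}\right) = - 18 G \left(G + G^{2}\right)$)
$\frac{m + 859 \left(s{\left(-7 \right)} - 826\right)}{122 \left(-18\right) + 1906281} = \frac{2006506 + 859 \left(18 \left(-7\right)^{2} \left(-1 - -7\right) - 826\right)}{122 \left(-18\right) + 1906281} = \frac{2006506 + 859 \left(18 \cdot 49 \left(-1 + 7\right) - 826\right)}{-2196 + 1906281} = \frac{2006506 + 859 \left(18 \cdot 49 \cdot 6 - 826\right)}{1904085} = \left(2006506 + 859 \left(5292 - 826\right)\right) \frac{1}{1904085} = \left(2006506 + 859 \cdot 4466\right) \frac{1}{1904085} = \left(2006506 + 3836294\right) \frac{1}{1904085} = 5842800 \cdot \frac{1}{1904085} = \frac{129840}{42313}$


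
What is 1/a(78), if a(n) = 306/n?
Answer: 13/51 ≈ 0.25490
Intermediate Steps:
1/a(78) = 1/(306/78) = 1/(306*(1/78)) = 1/(51/13) = 13/51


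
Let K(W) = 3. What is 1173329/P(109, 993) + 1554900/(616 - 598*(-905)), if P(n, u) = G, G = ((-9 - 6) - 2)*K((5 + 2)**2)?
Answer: -1451226923/63087 ≈ -23004.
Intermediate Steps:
G = -51 (G = ((-9 - 6) - 2)*3 = (-15 - 2)*3 = -17*3 = -51)
P(n, u) = -51
1173329/P(109, 993) + 1554900/(616 - 598*(-905)) = 1173329/(-51) + 1554900/(616 - 598*(-905)) = 1173329*(-1/51) + 1554900/(616 + 541190) = -1173329/51 + 1554900/541806 = -1173329/51 + 1554900*(1/541806) = -1173329/51 + 3550/1237 = -1451226923/63087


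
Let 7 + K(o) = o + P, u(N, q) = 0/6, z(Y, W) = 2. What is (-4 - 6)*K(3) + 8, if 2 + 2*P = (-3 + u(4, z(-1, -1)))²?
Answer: 13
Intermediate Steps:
u(N, q) = 0 (u(N, q) = 0*(⅙) = 0)
P = 7/2 (P = -1 + (-3 + 0)²/2 = -1 + (½)*(-3)² = -1 + (½)*9 = -1 + 9/2 = 7/2 ≈ 3.5000)
K(o) = -7/2 + o (K(o) = -7 + (o + 7/2) = -7 + (7/2 + o) = -7/2 + o)
(-4 - 6)*K(3) + 8 = (-4 - 6)*(-7/2 + 3) + 8 = -10*(-½) + 8 = 5 + 8 = 13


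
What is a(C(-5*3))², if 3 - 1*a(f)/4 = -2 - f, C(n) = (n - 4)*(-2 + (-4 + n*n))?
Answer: 276357376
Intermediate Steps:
C(n) = (-6 + n²)*(-4 + n) (C(n) = (-4 + n)*(-2 + (-4 + n²)) = (-4 + n)*(-6 + n²) = (-6 + n²)*(-4 + n))
a(f) = 20 + 4*f (a(f) = 12 - 4*(-2 - f) = 12 + (8 + 4*f) = 20 + 4*f)
a(C(-5*3))² = (20 + 4*(24 + (-5*3)³ - (-30)*3 - 4*(-5*3)²))² = (20 + 4*(24 + (-15)³ - 6*(-15) - 4*(-15)²))² = (20 + 4*(24 - 3375 + 90 - 4*225))² = (20 + 4*(24 - 3375 + 90 - 900))² = (20 + 4*(-4161))² = (20 - 16644)² = (-16624)² = 276357376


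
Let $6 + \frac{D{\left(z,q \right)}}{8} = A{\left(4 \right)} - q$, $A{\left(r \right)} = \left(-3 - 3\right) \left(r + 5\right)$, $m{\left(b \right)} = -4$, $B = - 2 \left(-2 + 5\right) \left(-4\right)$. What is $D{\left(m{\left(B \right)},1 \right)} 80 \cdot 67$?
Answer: $-2615680$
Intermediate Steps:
$B = 24$ ($B = \left(-2\right) 3 \left(-4\right) = \left(-6\right) \left(-4\right) = 24$)
$A{\left(r \right)} = -30 - 6 r$ ($A{\left(r \right)} = - 6 \left(5 + r\right) = -30 - 6 r$)
$D{\left(z,q \right)} = -480 - 8 q$ ($D{\left(z,q \right)} = -48 + 8 \left(\left(-30 - 24\right) - q\right) = -48 + 8 \left(-54 - q\right) = -48 - \left(432 + 8 q\right) = -480 - 8 q$)
$D{\left(m{\left(B \right)},1 \right)} 80 \cdot 67 = \left(-480 - 8\right) 80 \cdot 67 = \left(-488\right) 80 \cdot 67 = \left(-39040\right) 67 = -2615680$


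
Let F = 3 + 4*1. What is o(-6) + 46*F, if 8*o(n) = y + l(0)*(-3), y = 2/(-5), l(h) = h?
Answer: 6439/20 ≈ 321.95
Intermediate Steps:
y = -⅖ (y = 2*(-⅕) = -⅖ ≈ -0.40000)
F = 7 (F = 3 + 4 = 7)
o(n) = -1/20 (o(n) = (-⅖ + 0*(-3))/8 = (-⅖ + 0)/8 = (⅛)*(-⅖) = -1/20)
o(-6) + 46*F = -1/20 + 46*7 = -1/20 + 322 = 6439/20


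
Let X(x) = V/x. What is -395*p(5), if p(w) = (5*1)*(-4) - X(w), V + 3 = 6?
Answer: 8137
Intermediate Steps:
V = 3 (V = -3 + 6 = 3)
X(x) = 3/x
p(w) = -20 - 3/w (p(w) = (5*1)*(-4) - 3/w = 5*(-4) - 3/w = -20 - 3/w)
-395*p(5) = -395*(-20 - 3/5) = -395*(-20 - 3*⅕) = -395*(-20 - ⅗) = -395*(-103/5) = 8137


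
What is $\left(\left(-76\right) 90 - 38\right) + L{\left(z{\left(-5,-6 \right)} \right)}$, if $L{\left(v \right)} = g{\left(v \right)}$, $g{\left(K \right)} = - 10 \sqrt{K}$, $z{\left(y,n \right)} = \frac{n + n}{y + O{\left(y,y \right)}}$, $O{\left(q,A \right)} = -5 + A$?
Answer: $-6878 - 4 \sqrt{5} \approx -6886.9$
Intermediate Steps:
$z{\left(y,n \right)} = \frac{2 n}{-5 + 2 y}$ ($z{\left(y,n \right)} = \frac{n + n}{y + \left(-5 + y\right)} = \frac{2 n}{-5 + 2 y}$)
$L{\left(v \right)} = - 10 \sqrt{v}$
$\left(\left(-76\right) 90 - 38\right) + L{\left(z{\left(-5,-6 \right)} \right)} = \left(\left(-76\right) 90 - 38\right) - 10 \sqrt{2 \left(-6\right) \frac{1}{-5 + 2 \left(-5\right)}} = \left(-6840 - 38\right) - 10 \sqrt{2 \left(-6\right) \frac{1}{-5 - 10}} = -6878 - 10 \sqrt{2 \left(-6\right) \frac{1}{-15}} = -6878 - 10 \sqrt{2 \left(-6\right) \left(- \frac{1}{15}\right)} = -6878 - 10 \sqrt{\frac{4}{5}} = -6878 - 10 \frac{2 \sqrt{5}}{5} = -6878 - 4 \sqrt{5}$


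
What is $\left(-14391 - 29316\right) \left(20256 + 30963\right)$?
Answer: $-2238628833$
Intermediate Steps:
$\left(-14391 - 29316\right) \left(20256 + 30963\right) = \left(-43707\right) 51219 = -2238628833$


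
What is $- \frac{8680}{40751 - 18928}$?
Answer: $- \frac{8680}{21823} \approx -0.39775$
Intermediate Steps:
$- \frac{8680}{40751 - 18928} = - \frac{8680}{21823}$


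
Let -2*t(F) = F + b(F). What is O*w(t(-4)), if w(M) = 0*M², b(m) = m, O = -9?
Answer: 0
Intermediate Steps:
t(F) = -F (t(F) = -(F + F)/2 = -F)
w(M) = 0
O*w(t(-4)) = -9*0 = 0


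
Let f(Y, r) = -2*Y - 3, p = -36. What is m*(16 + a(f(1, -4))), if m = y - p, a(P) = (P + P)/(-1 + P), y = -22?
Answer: 742/3 ≈ 247.33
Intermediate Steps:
f(Y, r) = -3 - 2*Y
a(P) = 2*P/(-1 + P) (a(P) = (2*P)/(-1 + P) = 2*P/(-1 + P))
m = 14 (m = -22 - 1*(-36) = -22 + 36 = 14)
m*(16 + a(f(1, -4))) = 14*(16 + 2*(-3 - 2*1)/(-1 + (-3 - 2*1))) = 14*(16 + 2*(-3 - 2)/(-1 + (-3 - 2))) = 14*(16 + 2*(-5)/(-1 - 5)) = 14*(16 + 2*(-5)/(-6)) = 14*(16 + 2*(-5)*(-⅙)) = 14*(16 + 5/3) = 14*(53/3) = 742/3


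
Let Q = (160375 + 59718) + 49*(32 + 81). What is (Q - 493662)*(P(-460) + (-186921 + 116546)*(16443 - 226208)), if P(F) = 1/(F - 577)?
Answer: -4103144744691091968/1037 ≈ -3.9567e+15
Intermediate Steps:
Q = 225630 (Q = 220093 + 49*113 = 220093 + 5537 = 225630)
P(F) = 1/(-577 + F)
(Q - 493662)*(P(-460) + (-186921 + 116546)*(16443 - 226208)) = (225630 - 493662)*(1/(-577 - 460) + (-186921 + 116546)*(16443 - 226208)) = -268032*(1/(-1037) - 70375*(-209765)) = -268032*(-1/1037 + 14762211875) = -268032*15308413714374/1037 = -4103144744691091968/1037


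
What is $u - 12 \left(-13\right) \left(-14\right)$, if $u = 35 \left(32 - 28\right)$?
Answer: $-2044$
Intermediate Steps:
$u = 140$ ($u = 35 \cdot 4 = 140$)
$u - 12 \left(-13\right) \left(-14\right) = 140 - 12 \left(-13\right) \left(-14\right) = 140 - \left(-156\right) \left(-14\right) = 140 - 2184 = -2044$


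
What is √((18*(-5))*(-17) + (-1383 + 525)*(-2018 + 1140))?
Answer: √754854 ≈ 868.82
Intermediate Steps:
√((18*(-5))*(-17) + (-1383 + 525)*(-2018 + 1140)) = √(-90*(-17) - 858*(-878)) = √(1530 + 753324) = √754854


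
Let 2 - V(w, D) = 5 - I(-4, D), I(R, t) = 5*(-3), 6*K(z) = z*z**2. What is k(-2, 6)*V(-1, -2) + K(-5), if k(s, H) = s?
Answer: 91/6 ≈ 15.167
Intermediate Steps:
K(z) = z**3/6 (K(z) = (z*z**2)/6 = z**3/6)
I(R, t) = -15
V(w, D) = -18 (V(w, D) = 2 - (5 - 1*(-15)) = 2 - (5 + 15) = 2 - 1*20 = 2 - 20 = -18)
k(-2, 6)*V(-1, -2) + K(-5) = -2*(-18) + (1/6)*(-5)**3 = 36 + (1/6)*(-125) = 36 - 125/6 = 91/6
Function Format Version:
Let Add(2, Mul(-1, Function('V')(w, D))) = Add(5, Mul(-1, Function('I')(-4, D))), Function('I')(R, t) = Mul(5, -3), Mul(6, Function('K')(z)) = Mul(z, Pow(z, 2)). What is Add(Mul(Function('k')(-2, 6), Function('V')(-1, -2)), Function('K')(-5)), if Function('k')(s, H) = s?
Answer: Rational(91, 6) ≈ 15.167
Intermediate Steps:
Function('K')(z) = Mul(Rational(1, 6), Pow(z, 3)) (Function('K')(z) = Mul(Rational(1, 6), Mul(z, Pow(z, 2))) = Mul(Rational(1, 6), Pow(z, 3)))
Function('I')(R, t) = -15
Function('V')(w, D) = -18 (Function('V')(w, D) = Add(2, Mul(-1, Add(5, Mul(-1, -15)))) = Add(2, Mul(-1, Add(5, 15))) = Add(2, Mul(-1, 20)) = Add(2, -20) = -18)
Add(Mul(Function('k')(-2, 6), Function('V')(-1, -2)), Function('K')(-5)) = Add(Mul(-2, -18), Mul(Rational(1, 6), Pow(-5, 3))) = Add(36, Mul(Rational(1, 6), -125)) = Add(36, Rational(-125, 6)) = Rational(91, 6)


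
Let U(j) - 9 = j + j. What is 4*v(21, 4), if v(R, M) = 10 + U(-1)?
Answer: 68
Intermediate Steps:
U(j) = 9 + 2*j (U(j) = 9 + (j + j) = 9 + 2*j)
v(R, M) = 17 (v(R, M) = 10 + (9 + 2*(-1)) = 10 + (9 - 2) = 10 + 7 = 17)
4*v(21, 4) = 4*17 = 68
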